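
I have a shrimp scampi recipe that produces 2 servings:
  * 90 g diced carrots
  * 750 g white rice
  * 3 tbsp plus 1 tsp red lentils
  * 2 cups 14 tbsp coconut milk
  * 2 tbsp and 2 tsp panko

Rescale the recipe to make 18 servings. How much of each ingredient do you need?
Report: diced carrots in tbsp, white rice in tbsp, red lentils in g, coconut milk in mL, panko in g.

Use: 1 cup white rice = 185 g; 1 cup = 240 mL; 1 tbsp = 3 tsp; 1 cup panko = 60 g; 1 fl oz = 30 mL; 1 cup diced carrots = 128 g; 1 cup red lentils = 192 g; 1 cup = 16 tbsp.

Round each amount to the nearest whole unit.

diced carrots: 101 tbsp; white rice: 584 tbsp; red lentils: 360 g; coconut milk: 6210 mL; panko: 90 g

Scaling factor: 18/2 = 9.
diced carrots: 90 g × 9 ÷ 128 g/cup × 16 tbsp/cup ≈ 101 tbsp
white rice: 750 g × 9 ÷ 185 g/cup × 16 tbsp/cup ≈ 584 tbsp
red lentils: (3 tbsp + 1 tsp = 10/3 tbsp) × 9 ÷ 16 tbsp/cup × 192 g/cup = 360 g
coconut milk: (2 cup + 14 tbsp = 2.875 cup) × 9 × 240 mL/cup = 6210 mL
panko: (2 tbsp + 2 tsp = 8/3 tbsp) × 9 ÷ 16 tbsp/cup × 60 g/cup = 90 g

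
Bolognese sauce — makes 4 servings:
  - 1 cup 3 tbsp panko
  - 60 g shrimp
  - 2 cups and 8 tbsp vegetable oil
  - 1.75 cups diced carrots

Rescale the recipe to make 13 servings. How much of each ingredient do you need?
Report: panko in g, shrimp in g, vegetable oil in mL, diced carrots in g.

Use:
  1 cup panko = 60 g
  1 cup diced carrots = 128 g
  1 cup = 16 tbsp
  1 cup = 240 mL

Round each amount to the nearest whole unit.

panko: 232 g; shrimp: 195 g; vegetable oil: 1950 mL; diced carrots: 728 g

Scaling factor: 13/4 = 3.25.
panko: (1 cup + 3 tbsp = 1.1875 cup) × 13/4 × 60 g/cup ≈ 232 g
shrimp: 60 g × 13/4 = 195 g
vegetable oil: (2 cup + 8 tbsp = 2.5 cup) × 13/4 × 240 mL/cup = 1950 mL
diced carrots: 1.75 cup × 13/4 × 128 g/cup = 728 g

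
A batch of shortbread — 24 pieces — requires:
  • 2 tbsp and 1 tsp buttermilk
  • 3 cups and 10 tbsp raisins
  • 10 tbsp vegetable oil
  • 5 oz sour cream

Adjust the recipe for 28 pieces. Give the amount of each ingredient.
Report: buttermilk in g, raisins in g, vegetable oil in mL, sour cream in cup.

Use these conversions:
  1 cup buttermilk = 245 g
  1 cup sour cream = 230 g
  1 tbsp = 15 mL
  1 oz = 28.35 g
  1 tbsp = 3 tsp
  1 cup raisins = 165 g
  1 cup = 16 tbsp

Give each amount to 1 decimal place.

buttermilk: 41.7 g; raisins: 697.8 g; vegetable oil: 175.0 mL; sour cream: 0.7 cup

Scaling factor: 28/24 = 7/6.
buttermilk: (2 tbsp + 1 tsp = 7/3 tbsp) × 7/6 ÷ 16 tbsp/cup × 245 g/cup ≈ 41.7 g
raisins: (3 cup + 10 tbsp = 3.625 cup) × 7/6 × 165 g/cup ≈ 697.8 g
vegetable oil: 10 tbsp × 7/6 × 15 mL/tbsp = 175.0 mL
sour cream: 5 oz × 7/6 × 28.35 g/oz ÷ 230 g/cup ≈ 0.7 cup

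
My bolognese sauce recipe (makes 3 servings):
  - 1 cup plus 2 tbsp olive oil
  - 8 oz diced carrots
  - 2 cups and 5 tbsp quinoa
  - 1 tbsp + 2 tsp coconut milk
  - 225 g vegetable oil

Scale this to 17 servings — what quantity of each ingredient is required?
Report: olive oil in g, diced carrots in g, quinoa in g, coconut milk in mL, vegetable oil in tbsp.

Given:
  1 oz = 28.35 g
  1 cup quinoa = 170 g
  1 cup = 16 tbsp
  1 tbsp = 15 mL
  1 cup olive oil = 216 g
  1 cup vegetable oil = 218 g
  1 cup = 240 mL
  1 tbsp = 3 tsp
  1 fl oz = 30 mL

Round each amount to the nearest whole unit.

olive oil: 1377 g; diced carrots: 1285 g; quinoa: 2228 g; coconut milk: 142 mL; vegetable oil: 94 tbsp

Scaling factor: 17/3.
olive oil: (1 cup + 2 tbsp = 1.125 cup) × 17/3 × 216 g/cup = 1377 g
diced carrots: 8 oz × 17/3 × 28.35 g/oz ≈ 1285 g
quinoa: (2 cup + 5 tbsp = 2.3125 cup) × 17/3 × 170 g/cup ≈ 2228 g
coconut milk: (1 tbsp + 2 tsp = 5/3 tbsp) × 17/3 × 15 mL/tbsp ≈ 142 mL
vegetable oil: 225 g × 17/3 ÷ 218 g/cup × 16 tbsp/cup ≈ 94 tbsp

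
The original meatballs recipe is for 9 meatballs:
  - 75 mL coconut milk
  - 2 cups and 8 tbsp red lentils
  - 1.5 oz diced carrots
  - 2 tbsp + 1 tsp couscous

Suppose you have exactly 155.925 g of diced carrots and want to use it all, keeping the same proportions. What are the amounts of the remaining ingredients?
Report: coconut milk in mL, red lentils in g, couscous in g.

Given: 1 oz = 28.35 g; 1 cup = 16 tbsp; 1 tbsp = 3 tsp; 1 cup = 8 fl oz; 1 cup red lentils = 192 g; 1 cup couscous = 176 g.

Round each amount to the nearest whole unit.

The original recipe has 42.525 g of diced carrots, so the scaling factor is 155.925 ÷ 42.525 = 11/3.
coconut milk: 75 mL × 11/3 = 275 mL
red lentils: (2 cup + 8 tbsp = 2.5 cup) × 11/3 × 192 g/cup = 1760 g
couscous: (2 tbsp + 1 tsp = 7/3 tbsp) × 11/3 ÷ 16 tbsp/cup × 176 g/cup ≈ 94 g

coconut milk: 275 mL; red lentils: 1760 g; couscous: 94 g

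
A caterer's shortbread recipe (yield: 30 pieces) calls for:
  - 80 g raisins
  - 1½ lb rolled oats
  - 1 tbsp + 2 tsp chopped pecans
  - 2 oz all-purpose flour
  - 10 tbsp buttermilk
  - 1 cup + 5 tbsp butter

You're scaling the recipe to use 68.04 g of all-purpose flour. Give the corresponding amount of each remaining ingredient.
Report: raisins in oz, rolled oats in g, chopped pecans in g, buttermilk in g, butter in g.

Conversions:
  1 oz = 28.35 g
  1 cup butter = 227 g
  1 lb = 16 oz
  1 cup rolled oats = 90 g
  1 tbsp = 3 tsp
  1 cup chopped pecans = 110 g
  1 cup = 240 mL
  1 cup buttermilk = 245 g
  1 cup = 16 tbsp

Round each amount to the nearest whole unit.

raisins: 3 oz; rolled oats: 816 g; chopped pecans: 14 g; buttermilk: 184 g; butter: 358 g

The original recipe has 56.7 g of all-purpose flour, so the scaling factor is 68.04 ÷ 56.7 = 6/5 = 1.2.
raisins: 80 g × 6/5 ÷ 28.35 g/oz ≈ 3 oz
rolled oats: 1.5 lb × 6/5 × 16 oz/lb × 28.35 g/oz ≈ 816 g
chopped pecans: (1 tbsp + 2 tsp = 5/3 tbsp) × 6/5 ÷ 16 tbsp/cup × 110 g/cup ≈ 14 g
buttermilk: 10 tbsp × 6/5 ÷ 16 tbsp/cup × 245 g/cup ≈ 184 g
butter: (1 cup + 5 tbsp = 1.3125 cup) × 6/5 × 227 g/cup ≈ 358 g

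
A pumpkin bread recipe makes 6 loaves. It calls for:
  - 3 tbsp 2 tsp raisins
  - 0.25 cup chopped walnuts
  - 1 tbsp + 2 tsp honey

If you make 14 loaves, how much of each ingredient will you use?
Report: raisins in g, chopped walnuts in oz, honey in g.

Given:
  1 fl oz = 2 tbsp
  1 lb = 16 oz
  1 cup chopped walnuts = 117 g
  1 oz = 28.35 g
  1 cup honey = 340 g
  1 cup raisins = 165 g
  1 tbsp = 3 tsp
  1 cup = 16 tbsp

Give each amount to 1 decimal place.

Scaling factor: 14/6 = 7/3.
raisins: (3 tbsp + 2 tsp = 11/3 tbsp) × 7/3 ÷ 16 tbsp/cup × 165 g/cup ≈ 88.2 g
chopped walnuts: 0.25 cup × 7/3 × 117 g/cup ÷ 28.35 g/oz ≈ 2.4 oz
honey: (1 tbsp + 2 tsp = 5/3 tbsp) × 7/3 ÷ 16 tbsp/cup × 340 g/cup ≈ 82.6 g

raisins: 88.2 g; chopped walnuts: 2.4 oz; honey: 82.6 g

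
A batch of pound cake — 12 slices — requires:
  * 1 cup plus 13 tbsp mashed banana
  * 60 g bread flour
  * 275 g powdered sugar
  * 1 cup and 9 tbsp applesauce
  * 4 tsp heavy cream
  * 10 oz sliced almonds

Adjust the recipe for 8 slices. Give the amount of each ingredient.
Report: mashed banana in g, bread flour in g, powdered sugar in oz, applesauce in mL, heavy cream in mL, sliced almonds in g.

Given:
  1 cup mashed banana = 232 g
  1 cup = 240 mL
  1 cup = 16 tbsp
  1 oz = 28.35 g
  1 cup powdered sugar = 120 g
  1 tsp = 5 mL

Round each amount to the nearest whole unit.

Scaling factor: 8/12 = 2/3.
mashed banana: (1 cup + 13 tbsp = 1.8125 cup) × 2/3 × 232 g/cup ≈ 280 g
bread flour: 60 g × 2/3 = 40 g
powdered sugar: 275 g × 2/3 ÷ 28.35 g/oz ≈ 6 oz
applesauce: (1 cup + 9 tbsp = 1.5625 cup) × 2/3 × 240 mL/cup = 250 mL
heavy cream: 4 tsp × 2/3 × 5 mL/tsp ≈ 13 mL
sliced almonds: 10 oz × 2/3 × 28.35 g/oz = 189 g

mashed banana: 280 g; bread flour: 40 g; powdered sugar: 6 oz; applesauce: 250 mL; heavy cream: 13 mL; sliced almonds: 189 g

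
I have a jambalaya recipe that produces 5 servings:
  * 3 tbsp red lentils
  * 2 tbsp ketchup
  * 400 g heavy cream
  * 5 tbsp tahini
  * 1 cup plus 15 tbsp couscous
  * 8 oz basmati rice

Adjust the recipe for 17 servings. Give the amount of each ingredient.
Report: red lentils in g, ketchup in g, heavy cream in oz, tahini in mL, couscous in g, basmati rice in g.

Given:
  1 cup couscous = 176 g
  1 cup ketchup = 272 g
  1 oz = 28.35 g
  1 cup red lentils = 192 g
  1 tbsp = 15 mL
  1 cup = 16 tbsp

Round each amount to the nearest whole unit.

red lentils: 122 g; ketchup: 116 g; heavy cream: 48 oz; tahini: 255 mL; couscous: 1159 g; basmati rice: 771 g

Scaling factor: 17/5 = 3.4.
red lentils: 3 tbsp × 17/5 ÷ 16 tbsp/cup × 192 g/cup ≈ 122 g
ketchup: 2 tbsp × 17/5 ÷ 16 tbsp/cup × 272 g/cup ≈ 116 g
heavy cream: 400 g × 17/5 ÷ 28.35 g/oz ≈ 48 oz
tahini: 5 tbsp × 17/5 × 15 mL/tbsp = 255 mL
couscous: (1 cup + 15 tbsp = 1.9375 cup) × 17/5 × 176 g/cup ≈ 1159 g
basmati rice: 8 oz × 17/5 × 28.35 g/oz ≈ 771 g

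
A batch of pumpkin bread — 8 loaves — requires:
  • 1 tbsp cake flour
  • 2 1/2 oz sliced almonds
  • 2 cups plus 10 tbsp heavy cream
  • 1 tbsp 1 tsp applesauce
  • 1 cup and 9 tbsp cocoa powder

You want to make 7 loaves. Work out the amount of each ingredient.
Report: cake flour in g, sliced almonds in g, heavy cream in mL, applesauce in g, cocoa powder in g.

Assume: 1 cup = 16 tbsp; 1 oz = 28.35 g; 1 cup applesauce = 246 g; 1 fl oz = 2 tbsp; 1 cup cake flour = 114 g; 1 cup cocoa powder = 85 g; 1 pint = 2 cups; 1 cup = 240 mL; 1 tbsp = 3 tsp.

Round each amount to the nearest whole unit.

Scaling factor: 7/8 = 0.875.
cake flour: 1 tbsp × 7/8 ÷ 16 tbsp/cup × 114 g/cup ≈ 6 g
sliced almonds: 2.5 oz × 7/8 × 28.35 g/oz ≈ 62 g
heavy cream: (2 cup + 10 tbsp = 2.625 cup) × 7/8 × 240 mL/cup ≈ 551 mL
applesauce: (1 tbsp + 1 tsp = 4/3 tbsp) × 7/8 ÷ 16 tbsp/cup × 246 g/cup ≈ 18 g
cocoa powder: (1 cup + 9 tbsp = 1.5625 cup) × 7/8 × 85 g/cup ≈ 116 g

cake flour: 6 g; sliced almonds: 62 g; heavy cream: 551 mL; applesauce: 18 g; cocoa powder: 116 g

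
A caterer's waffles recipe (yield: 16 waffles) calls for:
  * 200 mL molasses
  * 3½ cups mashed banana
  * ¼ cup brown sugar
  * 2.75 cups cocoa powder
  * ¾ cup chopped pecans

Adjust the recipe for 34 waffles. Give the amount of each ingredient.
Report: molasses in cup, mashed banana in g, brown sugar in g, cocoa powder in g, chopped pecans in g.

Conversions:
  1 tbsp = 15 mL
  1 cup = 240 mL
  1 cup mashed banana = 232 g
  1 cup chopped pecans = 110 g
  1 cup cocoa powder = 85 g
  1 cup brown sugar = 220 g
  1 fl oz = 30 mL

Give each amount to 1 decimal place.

molasses: 1.8 cup; mashed banana: 1725.5 g; brown sugar: 116.9 g; cocoa powder: 496.7 g; chopped pecans: 175.3 g

Scaling factor: 34/16 = 17/8 = 2.125.
molasses: 200 mL × 17/8 ÷ 240 mL/cup ≈ 1.8 cup
mashed banana: 3.5 cup × 17/8 × 232 g/cup = 1725.5 g
brown sugar: 0.25 cup × 17/8 × 220 g/cup ≈ 116.9 g
cocoa powder: 2.75 cup × 17/8 × 85 g/cup ≈ 496.7 g
chopped pecans: 0.75 cup × 17/8 × 110 g/cup ≈ 175.3 g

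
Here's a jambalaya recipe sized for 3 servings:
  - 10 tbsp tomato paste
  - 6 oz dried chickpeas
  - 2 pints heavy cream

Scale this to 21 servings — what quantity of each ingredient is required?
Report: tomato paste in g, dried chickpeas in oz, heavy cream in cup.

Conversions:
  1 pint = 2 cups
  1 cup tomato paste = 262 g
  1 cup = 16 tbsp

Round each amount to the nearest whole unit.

tomato paste: 1146 g; dried chickpeas: 42 oz; heavy cream: 28 cup

Scaling factor: 21/3 = 7.
tomato paste: 10 tbsp × 7 ÷ 16 tbsp/cup × 262 g/cup ≈ 1146 g
dried chickpeas: 6 oz × 7 = 42 oz
heavy cream: 2 pint × 7 × 2 cup/pint = 28 cup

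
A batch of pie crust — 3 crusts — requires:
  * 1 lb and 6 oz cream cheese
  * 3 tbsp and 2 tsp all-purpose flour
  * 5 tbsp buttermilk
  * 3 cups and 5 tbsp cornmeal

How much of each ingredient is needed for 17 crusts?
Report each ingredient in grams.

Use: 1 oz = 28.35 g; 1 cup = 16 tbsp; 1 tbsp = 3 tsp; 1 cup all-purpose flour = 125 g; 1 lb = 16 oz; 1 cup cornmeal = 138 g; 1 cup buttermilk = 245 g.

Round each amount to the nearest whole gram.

Scaling factor: 17/3.
cream cheese: (1 lb + 6 oz = 1.375 lb) × 17/3 × 16 oz/lb × 28.35 g/oz ≈ 3534 g
all-purpose flour: (3 tbsp + 2 tsp = 11/3 tbsp) × 17/3 ÷ 16 tbsp/cup × 125 g/cup ≈ 162 g
buttermilk: 5 tbsp × 17/3 ÷ 16 tbsp/cup × 245 g/cup ≈ 434 g
cornmeal: (3 cup + 5 tbsp = 3.3125 cup) × 17/3 × 138 g/cup ≈ 2590 g

cream cheese: 3534 g; all-purpose flour: 162 g; buttermilk: 434 g; cornmeal: 2590 g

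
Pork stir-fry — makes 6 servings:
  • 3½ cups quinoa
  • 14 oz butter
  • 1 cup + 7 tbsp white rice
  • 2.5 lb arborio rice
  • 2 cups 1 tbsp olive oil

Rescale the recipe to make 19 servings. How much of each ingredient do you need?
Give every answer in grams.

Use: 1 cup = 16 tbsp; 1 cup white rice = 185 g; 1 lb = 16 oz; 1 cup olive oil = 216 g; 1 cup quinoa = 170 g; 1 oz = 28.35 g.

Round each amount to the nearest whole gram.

Scaling factor: 19/6.
quinoa: 3.5 cup × 19/6 × 170 g/cup ≈ 1884 g
butter: 14 oz × 19/6 × 28.35 g/oz ≈ 1257 g
white rice: (1 cup + 7 tbsp = 1.4375 cup) × 19/6 × 185 g/cup ≈ 842 g
arborio rice: 2.5 lb × 19/6 × 16 oz/lb × 28.35 g/oz = 3591 g
olive oil: (2 cup + 1 tbsp = 2.0625 cup) × 19/6 × 216 g/cup ≈ 1411 g

quinoa: 1884 g; butter: 1257 g; white rice: 842 g; arborio rice: 3591 g; olive oil: 1411 g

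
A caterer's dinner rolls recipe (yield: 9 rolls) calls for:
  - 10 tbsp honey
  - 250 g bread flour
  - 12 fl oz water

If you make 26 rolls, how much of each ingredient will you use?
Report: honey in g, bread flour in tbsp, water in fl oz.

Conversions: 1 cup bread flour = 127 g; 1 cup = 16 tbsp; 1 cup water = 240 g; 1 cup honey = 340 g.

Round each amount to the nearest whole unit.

Scaling factor: 26/9.
honey: 10 tbsp × 26/9 ÷ 16 tbsp/cup × 340 g/cup ≈ 614 g
bread flour: 250 g × 26/9 ÷ 127 g/cup × 16 tbsp/cup ≈ 91 tbsp
water: 12 fl oz × 26/9 ≈ 35 fl oz

honey: 614 g; bread flour: 91 tbsp; water: 35 fl oz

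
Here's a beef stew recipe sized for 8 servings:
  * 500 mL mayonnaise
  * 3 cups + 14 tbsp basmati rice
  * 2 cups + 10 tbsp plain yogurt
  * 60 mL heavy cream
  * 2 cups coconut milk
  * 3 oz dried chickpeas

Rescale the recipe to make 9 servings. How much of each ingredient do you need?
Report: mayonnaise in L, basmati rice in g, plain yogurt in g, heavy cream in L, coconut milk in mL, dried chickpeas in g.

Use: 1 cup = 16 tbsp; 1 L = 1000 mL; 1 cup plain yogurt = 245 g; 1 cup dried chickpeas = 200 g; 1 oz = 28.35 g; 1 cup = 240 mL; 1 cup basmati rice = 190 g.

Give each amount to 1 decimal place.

Scaling factor: 9/8 = 1.125.
mayonnaise: 500 mL × 9/8 ÷ 1000 mL/L ≈ 0.6 L
basmati rice: (3 cup + 14 tbsp = 3.875 cup) × 9/8 × 190 g/cup ≈ 828.3 g
plain yogurt: (2 cup + 10 tbsp = 2.625 cup) × 9/8 × 245 g/cup ≈ 723.5 g
heavy cream: 60 mL × 9/8 ÷ 1000 mL/L ≈ 0.1 L
coconut milk: 2 cup × 9/8 × 240 mL/cup = 540.0 mL
dried chickpeas: 3 oz × 9/8 × 28.35 g/oz ≈ 95.7 g

mayonnaise: 0.6 L; basmati rice: 828.3 g; plain yogurt: 723.5 g; heavy cream: 0.1 L; coconut milk: 540.0 mL; dried chickpeas: 95.7 g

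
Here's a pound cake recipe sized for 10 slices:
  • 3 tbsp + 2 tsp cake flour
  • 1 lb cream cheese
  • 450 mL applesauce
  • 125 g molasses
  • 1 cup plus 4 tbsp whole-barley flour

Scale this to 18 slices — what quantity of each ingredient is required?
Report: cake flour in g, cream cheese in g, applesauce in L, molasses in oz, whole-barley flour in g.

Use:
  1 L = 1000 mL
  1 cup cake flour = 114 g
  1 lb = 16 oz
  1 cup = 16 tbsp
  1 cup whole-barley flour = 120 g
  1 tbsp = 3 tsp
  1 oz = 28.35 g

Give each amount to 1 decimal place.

Scaling factor: 18/10 = 9/5 = 1.8.
cake flour: (3 tbsp + 2 tsp = 11/3 tbsp) × 9/5 ÷ 16 tbsp/cup × 114 g/cup ≈ 47.0 g
cream cheese: 1 lb × 9/5 × 16 oz/lb × 28.35 g/oz ≈ 816.5 g
applesauce: 450 mL × 9/5 ÷ 1000 mL/L ≈ 0.8 L
molasses: 125 g × 9/5 ÷ 28.35 g/oz ≈ 7.9 oz
whole-barley flour: (1 cup + 4 tbsp = 1.25 cup) × 9/5 × 120 g/cup = 270.0 g

cake flour: 47.0 g; cream cheese: 816.5 g; applesauce: 0.8 L; molasses: 7.9 oz; whole-barley flour: 270.0 g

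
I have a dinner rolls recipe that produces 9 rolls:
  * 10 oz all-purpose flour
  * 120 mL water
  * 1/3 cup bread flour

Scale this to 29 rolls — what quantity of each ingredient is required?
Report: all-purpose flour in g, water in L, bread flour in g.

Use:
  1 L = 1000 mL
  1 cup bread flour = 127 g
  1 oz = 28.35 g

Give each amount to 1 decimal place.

all-purpose flour: 913.5 g; water: 0.4 L; bread flour: 136.4 g

Scaling factor: 29/9.
all-purpose flour: 10 oz × 29/9 × 28.35 g/oz = 913.5 g
water: 120 mL × 29/9 ÷ 1000 mL/L ≈ 0.4 L
bread flour: 1/3 cup × 29/9 × 127 g/cup ≈ 136.4 g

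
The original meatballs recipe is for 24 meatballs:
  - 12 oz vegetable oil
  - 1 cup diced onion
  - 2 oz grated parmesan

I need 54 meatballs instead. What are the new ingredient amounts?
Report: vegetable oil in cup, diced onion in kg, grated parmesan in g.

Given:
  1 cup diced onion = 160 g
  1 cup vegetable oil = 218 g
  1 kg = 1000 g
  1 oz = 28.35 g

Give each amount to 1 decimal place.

Scaling factor: 54/24 = 9/4 = 2.25.
vegetable oil: 12 oz × 9/4 × 28.35 g/oz ÷ 218 g/cup ≈ 3.5 cup
diced onion: 1 cup × 9/4 × 160 g/cup ÷ 1000 g/kg ≈ 0.4 kg
grated parmesan: 2 oz × 9/4 × 28.35 g/oz ≈ 127.6 g

vegetable oil: 3.5 cup; diced onion: 0.4 kg; grated parmesan: 127.6 g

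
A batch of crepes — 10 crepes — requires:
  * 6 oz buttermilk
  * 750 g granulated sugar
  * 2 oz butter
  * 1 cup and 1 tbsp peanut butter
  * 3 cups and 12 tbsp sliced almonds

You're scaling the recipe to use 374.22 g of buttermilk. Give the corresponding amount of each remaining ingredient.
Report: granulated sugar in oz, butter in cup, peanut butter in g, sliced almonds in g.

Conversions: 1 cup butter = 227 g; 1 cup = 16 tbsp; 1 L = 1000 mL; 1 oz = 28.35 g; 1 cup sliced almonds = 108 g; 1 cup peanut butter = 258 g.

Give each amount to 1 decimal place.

The original recipe has 170.1 g of buttermilk, so the scaling factor is 374.22 ÷ 170.1 = 11/5 = 2.2.
granulated sugar: 750 g × 11/5 ÷ 28.35 g/oz ≈ 58.2 oz
butter: 2 oz × 11/5 × 28.35 g/oz ÷ 227 g/cup ≈ 0.5 cup
peanut butter: (1 cup + 1 tbsp = 1.0625 cup) × 11/5 × 258 g/cup ≈ 603.1 g
sliced almonds: (3 cup + 12 tbsp = 3.75 cup) × 11/5 × 108 g/cup = 891.0 g

granulated sugar: 58.2 oz; butter: 0.5 cup; peanut butter: 603.1 g; sliced almonds: 891.0 g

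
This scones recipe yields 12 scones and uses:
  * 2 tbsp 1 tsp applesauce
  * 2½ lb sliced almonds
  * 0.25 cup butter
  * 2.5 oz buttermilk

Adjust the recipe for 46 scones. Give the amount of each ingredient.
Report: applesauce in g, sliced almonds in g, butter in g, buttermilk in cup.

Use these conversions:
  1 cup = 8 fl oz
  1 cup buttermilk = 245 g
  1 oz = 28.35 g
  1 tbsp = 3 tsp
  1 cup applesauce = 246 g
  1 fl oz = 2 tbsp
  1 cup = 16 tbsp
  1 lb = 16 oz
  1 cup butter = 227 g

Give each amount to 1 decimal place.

Scaling factor: 46/12 = 23/6.
applesauce: (2 tbsp + 1 tsp = 7/3 tbsp) × 23/6 ÷ 16 tbsp/cup × 246 g/cup ≈ 137.5 g
sliced almonds: 2.5 lb × 23/6 × 16 oz/lb × 28.35 g/oz = 4347.0 g
butter: 0.25 cup × 23/6 × 227 g/cup ≈ 217.5 g
buttermilk: 2.5 oz × 23/6 × 28.35 g/oz ÷ 245 g/cup ≈ 1.1 cup

applesauce: 137.5 g; sliced almonds: 4347.0 g; butter: 217.5 g; buttermilk: 1.1 cup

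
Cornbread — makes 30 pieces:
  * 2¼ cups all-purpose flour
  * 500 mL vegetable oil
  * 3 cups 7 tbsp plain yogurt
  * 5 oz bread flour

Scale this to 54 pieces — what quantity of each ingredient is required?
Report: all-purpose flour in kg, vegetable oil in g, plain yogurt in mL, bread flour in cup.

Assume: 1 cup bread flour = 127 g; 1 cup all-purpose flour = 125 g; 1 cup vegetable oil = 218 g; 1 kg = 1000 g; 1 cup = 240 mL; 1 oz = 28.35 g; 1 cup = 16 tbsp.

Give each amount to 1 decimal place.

all-purpose flour: 0.5 kg; vegetable oil: 817.5 g; plain yogurt: 1485.0 mL; bread flour: 2.0 cup

Scaling factor: 54/30 = 9/5 = 1.8.
all-purpose flour: 2.25 cup × 9/5 × 125 g/cup ÷ 1000 g/kg ≈ 0.5 kg
vegetable oil: 500 mL × 9/5 ÷ 240 mL/cup × 218 g/cup = 817.5 g
plain yogurt: (3 cup + 7 tbsp = 3.4375 cup) × 9/5 × 240 mL/cup = 1485.0 mL
bread flour: 5 oz × 9/5 × 28.35 g/oz ÷ 127 g/cup ≈ 2.0 cup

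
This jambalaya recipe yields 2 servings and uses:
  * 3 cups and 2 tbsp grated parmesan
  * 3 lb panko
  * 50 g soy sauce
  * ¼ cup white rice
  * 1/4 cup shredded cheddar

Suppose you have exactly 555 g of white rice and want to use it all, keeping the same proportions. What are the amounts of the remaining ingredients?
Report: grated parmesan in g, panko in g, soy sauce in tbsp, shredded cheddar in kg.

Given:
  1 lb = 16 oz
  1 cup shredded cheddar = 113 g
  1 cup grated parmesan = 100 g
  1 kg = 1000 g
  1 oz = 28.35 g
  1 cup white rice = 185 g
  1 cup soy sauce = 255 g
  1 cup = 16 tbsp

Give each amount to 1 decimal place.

grated parmesan: 3750.0 g; panko: 16329.6 g; soy sauce: 37.6 tbsp; shredded cheddar: 0.3 kg

The original recipe has 46.25 g of white rice, so the scaling factor is 555 ÷ 46.25 = 12.
grated parmesan: (3 cup + 2 tbsp = 3.125 cup) × 12 × 100 g/cup = 3750.0 g
panko: 3 lb × 12 × 16 oz/lb × 28.35 g/oz = 16329.6 g
soy sauce: 50 g × 12 ÷ 255 g/cup × 16 tbsp/cup ≈ 37.6 tbsp
shredded cheddar: 0.25 cup × 12 × 113 g/cup ÷ 1000 g/kg ≈ 0.3 kg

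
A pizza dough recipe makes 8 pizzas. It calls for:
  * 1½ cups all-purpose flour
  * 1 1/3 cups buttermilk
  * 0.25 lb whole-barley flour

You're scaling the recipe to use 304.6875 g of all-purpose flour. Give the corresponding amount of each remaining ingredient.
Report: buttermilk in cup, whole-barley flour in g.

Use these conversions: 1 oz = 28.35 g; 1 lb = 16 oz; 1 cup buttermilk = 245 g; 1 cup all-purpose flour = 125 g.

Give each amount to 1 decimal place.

The original recipe has 187.5 g of all-purpose flour, so the scaling factor is 304.6875 ÷ 187.5 = 13/8 = 1.625.
buttermilk: 4/3 cup × 13/8 ≈ 2.2 cup
whole-barley flour: 0.25 lb × 13/8 × 16 oz/lb × 28.35 g/oz ≈ 184.3 g

buttermilk: 2.2 cup; whole-barley flour: 184.3 g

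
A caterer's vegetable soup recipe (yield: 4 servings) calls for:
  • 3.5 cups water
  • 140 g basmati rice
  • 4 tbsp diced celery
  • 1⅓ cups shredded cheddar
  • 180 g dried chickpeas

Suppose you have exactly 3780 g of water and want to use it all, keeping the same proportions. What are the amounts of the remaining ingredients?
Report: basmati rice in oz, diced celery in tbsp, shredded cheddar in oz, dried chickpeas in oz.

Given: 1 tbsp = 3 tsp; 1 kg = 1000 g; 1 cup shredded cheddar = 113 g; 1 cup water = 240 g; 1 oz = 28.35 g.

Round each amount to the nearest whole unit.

The original recipe has 840 g of water, so the scaling factor is 3780 ÷ 840 = 9/2 = 4.5.
basmati rice: 140 g × 9/2 ÷ 28.35 g/oz ≈ 22 oz
diced celery: 4 tbsp × 9/2 = 18 tbsp
shredded cheddar: 4/3 cup × 9/2 × 113 g/cup ÷ 28.35 g/oz ≈ 24 oz
dried chickpeas: 180 g × 9/2 ÷ 28.35 g/oz ≈ 29 oz

basmati rice: 22 oz; diced celery: 18 tbsp; shredded cheddar: 24 oz; dried chickpeas: 29 oz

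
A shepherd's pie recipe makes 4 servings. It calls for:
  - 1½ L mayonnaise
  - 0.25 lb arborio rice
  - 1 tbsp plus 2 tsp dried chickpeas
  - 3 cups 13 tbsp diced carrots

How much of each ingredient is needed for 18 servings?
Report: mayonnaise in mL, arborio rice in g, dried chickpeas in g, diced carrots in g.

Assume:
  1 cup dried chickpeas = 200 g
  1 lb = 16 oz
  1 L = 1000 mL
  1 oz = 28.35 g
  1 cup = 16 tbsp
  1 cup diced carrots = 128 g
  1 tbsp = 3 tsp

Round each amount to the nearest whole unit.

mayonnaise: 6750 mL; arborio rice: 510 g; dried chickpeas: 94 g; diced carrots: 2196 g

Scaling factor: 18/4 = 9/2 = 4.5.
mayonnaise: 1.5 L × 9/2 × 1000 mL/L = 6750 mL
arborio rice: 0.25 lb × 9/2 × 16 oz/lb × 28.35 g/oz ≈ 510 g
dried chickpeas: (1 tbsp + 2 tsp = 5/3 tbsp) × 9/2 ÷ 16 tbsp/cup × 200 g/cup ≈ 94 g
diced carrots: (3 cup + 13 tbsp = 3.8125 cup) × 9/2 × 128 g/cup = 2196 g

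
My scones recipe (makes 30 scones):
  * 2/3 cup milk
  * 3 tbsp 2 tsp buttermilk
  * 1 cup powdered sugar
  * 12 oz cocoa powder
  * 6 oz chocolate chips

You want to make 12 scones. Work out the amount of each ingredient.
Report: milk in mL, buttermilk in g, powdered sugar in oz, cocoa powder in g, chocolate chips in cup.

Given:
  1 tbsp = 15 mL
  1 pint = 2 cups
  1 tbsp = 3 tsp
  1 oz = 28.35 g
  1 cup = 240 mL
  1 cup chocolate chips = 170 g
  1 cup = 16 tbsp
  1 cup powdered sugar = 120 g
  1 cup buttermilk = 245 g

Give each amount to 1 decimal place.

milk: 64.0 mL; buttermilk: 22.5 g; powdered sugar: 1.7 oz; cocoa powder: 136.1 g; chocolate chips: 0.4 cup

Scaling factor: 12/30 = 2/5 = 0.4.
milk: 2/3 cup × 2/5 × 240 mL/cup = 64.0 mL
buttermilk: (3 tbsp + 2 tsp = 11/3 tbsp) × 2/5 ÷ 16 tbsp/cup × 245 g/cup ≈ 22.5 g
powdered sugar: 1 cup × 2/5 × 120 g/cup ÷ 28.35 g/oz ≈ 1.7 oz
cocoa powder: 12 oz × 2/5 × 28.35 g/oz ≈ 136.1 g
chocolate chips: 6 oz × 2/5 × 28.35 g/oz ÷ 170 g/cup ≈ 0.4 cup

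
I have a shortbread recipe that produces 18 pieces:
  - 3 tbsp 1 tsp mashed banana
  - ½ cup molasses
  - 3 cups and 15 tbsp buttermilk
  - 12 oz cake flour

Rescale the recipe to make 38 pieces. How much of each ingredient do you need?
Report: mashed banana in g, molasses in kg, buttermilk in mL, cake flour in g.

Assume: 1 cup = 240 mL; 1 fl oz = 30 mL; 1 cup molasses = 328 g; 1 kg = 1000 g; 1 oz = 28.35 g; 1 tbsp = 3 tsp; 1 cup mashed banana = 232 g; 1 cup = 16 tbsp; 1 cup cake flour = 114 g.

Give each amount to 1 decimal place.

Scaling factor: 38/18 = 19/9.
mashed banana: (3 tbsp + 1 tsp = 10/3 tbsp) × 19/9 ÷ 16 tbsp/cup × 232 g/cup ≈ 102.0 g
molasses: 0.5 cup × 19/9 × 328 g/cup ÷ 1000 g/kg ≈ 0.3 kg
buttermilk: (3 cup + 15 tbsp = 3.9375 cup) × 19/9 × 240 mL/cup = 1995.0 mL
cake flour: 12 oz × 19/9 × 28.35 g/oz = 718.2 g

mashed banana: 102.0 g; molasses: 0.3 kg; buttermilk: 1995.0 mL; cake flour: 718.2 g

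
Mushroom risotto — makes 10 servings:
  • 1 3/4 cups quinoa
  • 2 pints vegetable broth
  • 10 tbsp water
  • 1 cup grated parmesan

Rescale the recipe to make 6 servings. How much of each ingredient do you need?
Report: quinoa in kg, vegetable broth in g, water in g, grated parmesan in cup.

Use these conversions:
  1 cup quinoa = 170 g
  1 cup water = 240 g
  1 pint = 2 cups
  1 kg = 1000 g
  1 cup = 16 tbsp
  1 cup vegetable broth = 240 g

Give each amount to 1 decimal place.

quinoa: 0.2 kg; vegetable broth: 576.0 g; water: 90.0 g; grated parmesan: 0.6 cup

Scaling factor: 6/10 = 3/5 = 0.6.
quinoa: 1.75 cup × 3/5 × 170 g/cup ÷ 1000 g/kg ≈ 0.2 kg
vegetable broth: 2 pint × 3/5 × 2 cup/pint × 240 g/cup = 576.0 g
water: 10 tbsp × 3/5 ÷ 16 tbsp/cup × 240 g/cup = 90.0 g
grated parmesan: 1 cup × 3/5 = 0.6 cup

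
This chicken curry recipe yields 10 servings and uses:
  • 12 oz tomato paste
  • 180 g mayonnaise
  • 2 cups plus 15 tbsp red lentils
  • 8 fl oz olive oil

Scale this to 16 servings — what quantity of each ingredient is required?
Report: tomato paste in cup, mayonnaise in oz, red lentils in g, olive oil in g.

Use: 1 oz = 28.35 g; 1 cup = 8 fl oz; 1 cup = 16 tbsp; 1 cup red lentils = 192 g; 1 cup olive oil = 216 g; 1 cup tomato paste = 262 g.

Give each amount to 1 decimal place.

tomato paste: 2.1 cup; mayonnaise: 10.2 oz; red lentils: 902.4 g; olive oil: 345.6 g

Scaling factor: 16/10 = 8/5 = 1.6.
tomato paste: 12 oz × 8/5 × 28.35 g/oz ÷ 262 g/cup ≈ 2.1 cup
mayonnaise: 180 g × 8/5 ÷ 28.35 g/oz ≈ 10.2 oz
red lentils: (2 cup + 15 tbsp = 2.9375 cup) × 8/5 × 192 g/cup = 902.4 g
olive oil: 8 fl oz × 8/5 ÷ 8 fl oz/cup × 216 g/cup = 345.6 g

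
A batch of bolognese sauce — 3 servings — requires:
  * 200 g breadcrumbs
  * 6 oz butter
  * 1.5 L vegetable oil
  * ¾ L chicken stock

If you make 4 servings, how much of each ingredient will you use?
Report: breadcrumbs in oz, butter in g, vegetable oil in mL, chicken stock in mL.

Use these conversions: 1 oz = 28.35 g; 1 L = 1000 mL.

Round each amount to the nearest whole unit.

Scaling factor: 4/3.
breadcrumbs: 200 g × 4/3 ÷ 28.35 g/oz ≈ 9 oz
butter: 6 oz × 4/3 × 28.35 g/oz ≈ 227 g
vegetable oil: 1.5 L × 4/3 × 1000 mL/L = 2000 mL
chicken stock: 0.75 L × 4/3 × 1000 mL/L = 1000 mL

breadcrumbs: 9 oz; butter: 227 g; vegetable oil: 2000 mL; chicken stock: 1000 mL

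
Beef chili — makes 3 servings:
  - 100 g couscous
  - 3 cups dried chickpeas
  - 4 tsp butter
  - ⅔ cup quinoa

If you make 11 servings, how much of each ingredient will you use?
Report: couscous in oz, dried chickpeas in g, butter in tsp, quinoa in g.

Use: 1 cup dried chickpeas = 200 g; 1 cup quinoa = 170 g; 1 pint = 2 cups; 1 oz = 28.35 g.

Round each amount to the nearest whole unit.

couscous: 13 oz; dried chickpeas: 2200 g; butter: 15 tsp; quinoa: 416 g

Scaling factor: 11/3.
couscous: 100 g × 11/3 ÷ 28.35 g/oz ≈ 13 oz
dried chickpeas: 3 cup × 11/3 × 200 g/cup = 2200 g
butter: 4 tsp × 11/3 ≈ 15 tsp
quinoa: 2/3 cup × 11/3 × 170 g/cup ≈ 416 g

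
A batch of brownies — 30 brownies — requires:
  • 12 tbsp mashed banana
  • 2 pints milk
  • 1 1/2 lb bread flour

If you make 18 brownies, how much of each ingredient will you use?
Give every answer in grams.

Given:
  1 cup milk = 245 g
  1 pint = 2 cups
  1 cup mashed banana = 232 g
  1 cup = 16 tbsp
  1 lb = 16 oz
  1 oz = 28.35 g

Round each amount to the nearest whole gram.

Scaling factor: 18/30 = 3/5 = 0.6.
mashed banana: 12 tbsp × 3/5 ÷ 16 tbsp/cup × 232 g/cup ≈ 104 g
milk: 2 pint × 3/5 × 2 cup/pint × 245 g/cup = 588 g
bread flour: 1.5 lb × 3/5 × 16 oz/lb × 28.35 g/oz ≈ 408 g

mashed banana: 104 g; milk: 588 g; bread flour: 408 g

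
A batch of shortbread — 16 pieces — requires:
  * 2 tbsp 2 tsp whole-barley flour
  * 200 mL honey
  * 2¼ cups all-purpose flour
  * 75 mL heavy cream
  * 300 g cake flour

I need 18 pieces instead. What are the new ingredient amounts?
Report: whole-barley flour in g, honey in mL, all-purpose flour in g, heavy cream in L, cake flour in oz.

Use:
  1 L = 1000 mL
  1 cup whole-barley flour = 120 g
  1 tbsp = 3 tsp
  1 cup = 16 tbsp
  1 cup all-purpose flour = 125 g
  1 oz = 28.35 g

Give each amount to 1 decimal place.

whole-barley flour: 22.5 g; honey: 225.0 mL; all-purpose flour: 316.4 g; heavy cream: 0.1 L; cake flour: 11.9 oz

Scaling factor: 18/16 = 9/8 = 1.125.
whole-barley flour: (2 tbsp + 2 tsp = 8/3 tbsp) × 9/8 ÷ 16 tbsp/cup × 120 g/cup = 22.5 g
honey: 200 mL × 9/8 = 225.0 mL
all-purpose flour: 2.25 cup × 9/8 × 125 g/cup ≈ 316.4 g
heavy cream: 75 mL × 9/8 ÷ 1000 mL/L ≈ 0.1 L
cake flour: 300 g × 9/8 ÷ 28.35 g/oz ≈ 11.9 oz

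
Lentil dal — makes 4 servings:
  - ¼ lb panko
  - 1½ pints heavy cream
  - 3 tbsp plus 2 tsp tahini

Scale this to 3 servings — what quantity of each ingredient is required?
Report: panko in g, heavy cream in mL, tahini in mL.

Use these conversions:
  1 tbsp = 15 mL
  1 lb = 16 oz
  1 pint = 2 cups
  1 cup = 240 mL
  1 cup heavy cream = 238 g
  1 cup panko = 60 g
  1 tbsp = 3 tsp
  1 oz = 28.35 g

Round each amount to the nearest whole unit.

Scaling factor: 3/4 = 0.75.
panko: 0.25 lb × 3/4 × 16 oz/lb × 28.35 g/oz ≈ 85 g
heavy cream: 1.5 pint × 3/4 × 2 cup/pint × 240 mL/cup = 540 mL
tahini: (3 tbsp + 2 tsp = 11/3 tbsp) × 3/4 × 15 mL/tbsp ≈ 41 mL

panko: 85 g; heavy cream: 540 mL; tahini: 41 mL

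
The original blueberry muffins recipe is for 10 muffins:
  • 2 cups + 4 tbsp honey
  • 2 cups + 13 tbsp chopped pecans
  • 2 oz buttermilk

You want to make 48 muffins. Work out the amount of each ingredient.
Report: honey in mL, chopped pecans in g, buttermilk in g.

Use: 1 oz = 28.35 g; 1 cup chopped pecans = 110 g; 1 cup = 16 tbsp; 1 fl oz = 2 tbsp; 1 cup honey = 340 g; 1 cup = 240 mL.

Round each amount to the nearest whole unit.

honey: 2592 mL; chopped pecans: 1485 g; buttermilk: 272 g

Scaling factor: 48/10 = 24/5 = 4.8.
honey: (2 cup + 4 tbsp = 2.25 cup) × 24/5 × 240 mL/cup = 2592 mL
chopped pecans: (2 cup + 13 tbsp = 2.8125 cup) × 24/5 × 110 g/cup = 1485 g
buttermilk: 2 oz × 24/5 × 28.35 g/oz ≈ 272 g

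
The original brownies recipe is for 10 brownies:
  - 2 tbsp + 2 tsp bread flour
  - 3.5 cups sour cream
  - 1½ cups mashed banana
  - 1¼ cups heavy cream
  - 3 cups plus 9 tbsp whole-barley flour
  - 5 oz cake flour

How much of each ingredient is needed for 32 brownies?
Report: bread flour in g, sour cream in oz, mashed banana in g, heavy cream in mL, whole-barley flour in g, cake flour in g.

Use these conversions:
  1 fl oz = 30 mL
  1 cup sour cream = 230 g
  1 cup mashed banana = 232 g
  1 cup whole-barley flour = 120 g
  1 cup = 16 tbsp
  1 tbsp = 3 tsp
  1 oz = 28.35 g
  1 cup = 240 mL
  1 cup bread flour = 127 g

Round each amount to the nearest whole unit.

Scaling factor: 32/10 = 16/5 = 3.2.
bread flour: (2 tbsp + 2 tsp = 8/3 tbsp) × 16/5 ÷ 16 tbsp/cup × 127 g/cup ≈ 68 g
sour cream: 3.5 cup × 16/5 × 230 g/cup ÷ 28.35 g/oz ≈ 91 oz
mashed banana: 1.5 cup × 16/5 × 232 g/cup ≈ 1114 g
heavy cream: 1.25 cup × 16/5 × 240 mL/cup = 960 mL
whole-barley flour: (3 cup + 9 tbsp = 3.5625 cup) × 16/5 × 120 g/cup = 1368 g
cake flour: 5 oz × 16/5 × 28.35 g/oz ≈ 454 g

bread flour: 68 g; sour cream: 91 oz; mashed banana: 1114 g; heavy cream: 960 mL; whole-barley flour: 1368 g; cake flour: 454 g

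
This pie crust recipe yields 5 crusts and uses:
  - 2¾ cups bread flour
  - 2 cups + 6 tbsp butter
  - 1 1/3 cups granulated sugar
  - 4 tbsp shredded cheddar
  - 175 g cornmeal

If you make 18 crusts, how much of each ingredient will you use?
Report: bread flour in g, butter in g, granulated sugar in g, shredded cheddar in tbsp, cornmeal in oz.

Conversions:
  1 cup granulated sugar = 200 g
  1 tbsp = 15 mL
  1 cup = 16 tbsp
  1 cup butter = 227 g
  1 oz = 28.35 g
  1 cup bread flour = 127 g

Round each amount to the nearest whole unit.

Scaling factor: 18/5 = 3.6.
bread flour: 2.75 cup × 18/5 × 127 g/cup ≈ 1257 g
butter: (2 cup + 6 tbsp = 2.375 cup) × 18/5 × 227 g/cup ≈ 1941 g
granulated sugar: 4/3 cup × 18/5 × 200 g/cup = 960 g
shredded cheddar: 4 tbsp × 18/5 ≈ 14 tbsp
cornmeal: 175 g × 18/5 ÷ 28.35 g/oz ≈ 22 oz

bread flour: 1257 g; butter: 1941 g; granulated sugar: 960 g; shredded cheddar: 14 tbsp; cornmeal: 22 oz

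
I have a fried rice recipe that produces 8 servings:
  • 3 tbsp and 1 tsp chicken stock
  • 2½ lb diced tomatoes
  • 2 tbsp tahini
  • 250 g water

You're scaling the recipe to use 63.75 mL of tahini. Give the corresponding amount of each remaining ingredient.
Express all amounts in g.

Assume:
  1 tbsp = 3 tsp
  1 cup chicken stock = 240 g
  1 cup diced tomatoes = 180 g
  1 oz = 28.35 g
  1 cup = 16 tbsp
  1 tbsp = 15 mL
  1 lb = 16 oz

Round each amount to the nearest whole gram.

The original recipe has 30 mL of tahini, so the scaling factor is 63.75 ÷ 30 = 17/8 = 2.125.
chicken stock: (3 tbsp + 1 tsp = 10/3 tbsp) × 17/8 ÷ 16 tbsp/cup × 240 g/cup ≈ 106 g
diced tomatoes: 2.5 lb × 17/8 × 16 oz/lb × 28.35 g/oz ≈ 2410 g
water: 250 g × 17/8 ≈ 531 g

chicken stock: 106 g; diced tomatoes: 2410 g; water: 531 g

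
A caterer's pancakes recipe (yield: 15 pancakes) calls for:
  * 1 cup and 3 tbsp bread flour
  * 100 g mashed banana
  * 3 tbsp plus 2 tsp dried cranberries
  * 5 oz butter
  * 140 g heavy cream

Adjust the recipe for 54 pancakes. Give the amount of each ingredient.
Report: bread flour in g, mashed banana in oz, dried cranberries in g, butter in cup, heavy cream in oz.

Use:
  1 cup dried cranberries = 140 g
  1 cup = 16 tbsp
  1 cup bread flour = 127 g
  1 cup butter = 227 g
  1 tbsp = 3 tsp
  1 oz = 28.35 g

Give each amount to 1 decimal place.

Scaling factor: 54/15 = 18/5 = 3.6.
bread flour: (1 cup + 3 tbsp = 1.1875 cup) × 18/5 × 127 g/cup ≈ 542.9 g
mashed banana: 100 g × 18/5 ÷ 28.35 g/oz ≈ 12.7 oz
dried cranberries: (3 tbsp + 2 tsp = 11/3 tbsp) × 18/5 ÷ 16 tbsp/cup × 140 g/cup = 115.5 g
butter: 5 oz × 18/5 × 28.35 g/oz ÷ 227 g/cup ≈ 2.2 cup
heavy cream: 140 g × 18/5 ÷ 28.35 g/oz ≈ 17.8 oz

bread flour: 542.9 g; mashed banana: 12.7 oz; dried cranberries: 115.5 g; butter: 2.2 cup; heavy cream: 17.8 oz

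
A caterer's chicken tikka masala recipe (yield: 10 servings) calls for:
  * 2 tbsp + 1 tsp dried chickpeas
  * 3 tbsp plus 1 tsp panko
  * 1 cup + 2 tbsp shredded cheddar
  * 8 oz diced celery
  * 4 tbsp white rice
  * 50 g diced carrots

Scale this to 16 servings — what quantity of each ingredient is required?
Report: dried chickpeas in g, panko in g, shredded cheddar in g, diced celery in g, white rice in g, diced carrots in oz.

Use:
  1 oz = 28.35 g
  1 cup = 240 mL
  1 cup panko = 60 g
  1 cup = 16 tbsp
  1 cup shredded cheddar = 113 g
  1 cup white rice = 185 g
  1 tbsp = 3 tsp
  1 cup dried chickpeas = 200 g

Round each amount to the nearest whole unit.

Scaling factor: 16/10 = 8/5 = 1.6.
dried chickpeas: (2 tbsp + 1 tsp = 7/3 tbsp) × 8/5 ÷ 16 tbsp/cup × 200 g/cup ≈ 47 g
panko: (3 tbsp + 1 tsp = 10/3 tbsp) × 8/5 ÷ 16 tbsp/cup × 60 g/cup = 20 g
shredded cheddar: (1 cup + 2 tbsp = 1.125 cup) × 8/5 × 113 g/cup ≈ 203 g
diced celery: 8 oz × 8/5 × 28.35 g/oz ≈ 363 g
white rice: 4 tbsp × 8/5 ÷ 16 tbsp/cup × 185 g/cup = 74 g
diced carrots: 50 g × 8/5 ÷ 28.35 g/oz ≈ 3 oz

dried chickpeas: 47 g; panko: 20 g; shredded cheddar: 203 g; diced celery: 363 g; white rice: 74 g; diced carrots: 3 oz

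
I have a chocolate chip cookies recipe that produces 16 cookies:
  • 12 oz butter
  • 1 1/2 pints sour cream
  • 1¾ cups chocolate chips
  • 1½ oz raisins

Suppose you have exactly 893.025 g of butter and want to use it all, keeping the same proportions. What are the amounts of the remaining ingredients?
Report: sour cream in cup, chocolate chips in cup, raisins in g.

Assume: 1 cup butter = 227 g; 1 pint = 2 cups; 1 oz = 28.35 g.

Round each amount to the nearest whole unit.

sour cream: 8 cup; chocolate chips: 5 cup; raisins: 112 g

The original recipe has 340.2 g of butter, so the scaling factor is 893.025 ÷ 340.2 = 21/8 = 2.625.
sour cream: 1.5 pint × 21/8 × 2 cup/pint ≈ 8 cup
chocolate chips: 1.75 cup × 21/8 ≈ 5 cup
raisins: 1.5 oz × 21/8 × 28.35 g/oz ≈ 112 g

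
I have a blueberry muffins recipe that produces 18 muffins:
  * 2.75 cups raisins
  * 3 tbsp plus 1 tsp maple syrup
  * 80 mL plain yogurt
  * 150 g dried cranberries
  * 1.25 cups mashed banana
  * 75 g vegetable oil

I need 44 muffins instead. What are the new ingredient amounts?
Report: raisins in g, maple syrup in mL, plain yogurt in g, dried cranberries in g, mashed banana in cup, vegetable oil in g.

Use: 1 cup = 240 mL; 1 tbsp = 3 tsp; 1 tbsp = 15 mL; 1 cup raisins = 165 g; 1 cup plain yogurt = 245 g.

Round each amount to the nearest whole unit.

raisins: 1109 g; maple syrup: 122 mL; plain yogurt: 200 g; dried cranberries: 367 g; mashed banana: 3 cup; vegetable oil: 183 g

Scaling factor: 44/18 = 22/9.
raisins: 2.75 cup × 22/9 × 165 g/cup ≈ 1109 g
maple syrup: (3 tbsp + 1 tsp = 10/3 tbsp) × 22/9 × 15 mL/tbsp ≈ 122 mL
plain yogurt: 80 mL × 22/9 ÷ 240 mL/cup × 245 g/cup ≈ 200 g
dried cranberries: 150 g × 22/9 ≈ 367 g
mashed banana: 1.25 cup × 22/9 ≈ 3 cup
vegetable oil: 75 g × 22/9 ≈ 183 g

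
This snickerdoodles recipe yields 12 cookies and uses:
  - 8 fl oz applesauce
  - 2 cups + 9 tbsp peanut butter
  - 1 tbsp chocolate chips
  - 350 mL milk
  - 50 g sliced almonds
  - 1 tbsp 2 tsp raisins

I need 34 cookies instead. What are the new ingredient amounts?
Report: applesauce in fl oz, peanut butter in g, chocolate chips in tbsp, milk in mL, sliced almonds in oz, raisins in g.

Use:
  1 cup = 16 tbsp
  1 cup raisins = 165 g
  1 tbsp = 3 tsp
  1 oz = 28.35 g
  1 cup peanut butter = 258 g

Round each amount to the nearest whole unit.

applesauce: 23 fl oz; peanut butter: 1873 g; chocolate chips: 3 tbsp; milk: 992 mL; sliced almonds: 5 oz; raisins: 49 g

Scaling factor: 34/12 = 17/6.
applesauce: 8 fl oz × 17/6 ≈ 23 fl oz
peanut butter: (2 cup + 9 tbsp = 2.5625 cup) × 17/6 × 258 g/cup ≈ 1873 g
chocolate chips: 1 tbsp × 17/6 ≈ 3 tbsp
milk: 350 mL × 17/6 ≈ 992 mL
sliced almonds: 50 g × 17/6 ÷ 28.35 g/oz ≈ 5 oz
raisins: (1 tbsp + 2 tsp = 5/3 tbsp) × 17/6 ÷ 16 tbsp/cup × 165 g/cup ≈ 49 g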